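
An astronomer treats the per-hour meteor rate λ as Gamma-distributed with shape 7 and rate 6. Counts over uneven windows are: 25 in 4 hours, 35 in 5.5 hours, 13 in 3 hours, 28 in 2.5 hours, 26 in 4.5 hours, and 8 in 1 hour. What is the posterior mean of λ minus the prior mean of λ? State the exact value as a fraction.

Total count: 25 + 35 + 13 + 28 + 26 + 8 = 135.
Total exposure: 4 + 5.5 + 3 + 2.5 + 4.5 + 1 = 20.5 hours.
Posterior: α' = 7 + 135 = 142, β' = 6 + 20.5 = 53/2.
Posterior mean = 142/(53/2) = 284/53; prior mean = 7/6 = 7/6. Difference = 284/53 − 7/6 = 1333/318.

1333/318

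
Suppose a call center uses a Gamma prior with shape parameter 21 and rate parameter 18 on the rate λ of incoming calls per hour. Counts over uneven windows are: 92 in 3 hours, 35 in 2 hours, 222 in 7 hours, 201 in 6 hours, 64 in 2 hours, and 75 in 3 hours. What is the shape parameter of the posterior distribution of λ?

710

Total count: 92 + 35 + 222 + 201 + 64 + 75 = 689.
Total exposure: 3 + 2 + 7 + 6 + 2 + 3 = 23 hours.
The Gamma prior is conjugate for the Poisson rate, so λ | data ~ Gamma(21+689, 18+23) = Gamma(710, 41).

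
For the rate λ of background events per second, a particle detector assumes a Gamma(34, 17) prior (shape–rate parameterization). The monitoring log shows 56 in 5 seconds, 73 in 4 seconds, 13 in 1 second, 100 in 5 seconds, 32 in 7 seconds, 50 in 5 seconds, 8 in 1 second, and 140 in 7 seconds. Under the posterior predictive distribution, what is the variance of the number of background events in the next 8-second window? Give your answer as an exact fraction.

15180/169

Total count: 56 + 73 + 13 + 100 + 32 + 50 + 8 + 140 = 472.
Total exposure: 5 + 4 + 1 + 5 + 7 + 5 + 1 + 7 = 35 seconds.
Posterior: α' = 34 + 472 = 506, β' = 17 + 35 = 52.
The posterior predictive for a window of length T is Negative Binomial with variance T·α'·(β'+T)/β'² = 8·506·60/2704 = 15180/169.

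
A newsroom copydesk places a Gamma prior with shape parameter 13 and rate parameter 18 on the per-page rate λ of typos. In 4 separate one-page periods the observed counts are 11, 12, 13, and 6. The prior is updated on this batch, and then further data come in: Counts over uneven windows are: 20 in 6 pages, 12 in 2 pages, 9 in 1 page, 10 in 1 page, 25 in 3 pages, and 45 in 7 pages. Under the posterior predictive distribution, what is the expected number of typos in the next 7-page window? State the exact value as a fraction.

88/3

Total count: 11 + 12 + 13 + 6 = 42.
Total exposure: 4 pages.
After the first batch: Gamma(13 + 42, 18 + 4) = Gamma(55, 22).
Total count: 20 + 12 + 9 + 10 + 25 + 45 = 121.
Total exposure: 6 + 2 + 1 + 1 + 3 + 7 = 20 pages.
After the second batch: Gamma(55 + 121, 22 + 20) = Gamma(176, 42).
Predictive mean over a 7-page window = T·E[λ|data] = 7·176/42 = 88/3.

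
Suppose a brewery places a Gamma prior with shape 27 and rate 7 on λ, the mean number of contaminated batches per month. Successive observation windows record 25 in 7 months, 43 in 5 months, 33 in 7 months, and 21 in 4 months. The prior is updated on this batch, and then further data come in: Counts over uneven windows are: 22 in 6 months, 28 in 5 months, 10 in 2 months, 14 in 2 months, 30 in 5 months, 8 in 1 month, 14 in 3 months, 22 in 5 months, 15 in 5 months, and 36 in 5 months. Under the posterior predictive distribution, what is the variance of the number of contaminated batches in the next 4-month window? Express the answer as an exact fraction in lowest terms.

Total count: 25 + 43 + 33 + 21 = 122.
Total exposure: 7 + 5 + 7 + 4 = 23 months.
After the first batch: Gamma(27 + 122, 7 + 23) = Gamma(149, 30).
Total count: 22 + 28 + 10 + 14 + 30 + 8 + 14 + 22 + 15 + 36 = 199.
Total exposure: 6 + 5 + 2 + 2 + 5 + 1 + 3 + 5 + 5 + 5 = 39 months.
After the second batch: Gamma(149 + 199, 30 + 39) = Gamma(348, 69).
The posterior predictive for a window of length T is Negative Binomial with variance T·α'·(β'+T)/β'² = 4·348·73/4761 = 33872/1587.

33872/1587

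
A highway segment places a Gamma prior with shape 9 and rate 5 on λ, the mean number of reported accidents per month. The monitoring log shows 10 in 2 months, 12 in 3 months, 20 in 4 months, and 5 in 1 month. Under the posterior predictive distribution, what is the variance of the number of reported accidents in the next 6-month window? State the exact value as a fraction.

Total count: 10 + 12 + 20 + 5 = 47.
Total exposure: 2 + 3 + 4 + 1 = 10 months.
Posterior: α' = 9 + 47 = 56, β' = 5 + 10 = 15.
The posterior predictive for a window of length T is Negative Binomial with variance T·α'·(β'+T)/β'² = 6·56·21/225 = 784/25.

784/25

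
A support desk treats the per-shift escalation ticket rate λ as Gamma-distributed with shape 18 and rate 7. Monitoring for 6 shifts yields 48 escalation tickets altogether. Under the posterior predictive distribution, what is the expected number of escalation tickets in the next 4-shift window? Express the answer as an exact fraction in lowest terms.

Total count 48 over total exposure 6 shifts.
The Gamma prior is conjugate for the Poisson rate, so λ | data ~ Gamma(18+48, 7+6) = Gamma(66, 13).
Predictive mean over a 4-shift window = T·E[λ|data] = 4·66/13 = 264/13.

264/13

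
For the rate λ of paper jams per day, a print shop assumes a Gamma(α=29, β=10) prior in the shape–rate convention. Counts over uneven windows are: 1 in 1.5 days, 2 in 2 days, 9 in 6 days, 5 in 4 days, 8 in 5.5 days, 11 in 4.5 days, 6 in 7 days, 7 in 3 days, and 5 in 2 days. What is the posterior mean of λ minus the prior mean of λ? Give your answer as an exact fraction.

-979/910

Total count: 1 + 2 + 9 + 5 + 8 + 11 + 6 + 7 + 5 = 54.
Total exposure: 1.5 + 2 + 6 + 4 + 5.5 + 4.5 + 7 + 3 + 2 = 35.5 days.
Conjugate update: add total count to the shape and total exposure to the rate, giving Gamma(83, 91/2).
Posterior mean = 83/(91/2) = 166/91; prior mean = 29/10 = 29/10. Difference = 166/91 − 29/10 = -979/910.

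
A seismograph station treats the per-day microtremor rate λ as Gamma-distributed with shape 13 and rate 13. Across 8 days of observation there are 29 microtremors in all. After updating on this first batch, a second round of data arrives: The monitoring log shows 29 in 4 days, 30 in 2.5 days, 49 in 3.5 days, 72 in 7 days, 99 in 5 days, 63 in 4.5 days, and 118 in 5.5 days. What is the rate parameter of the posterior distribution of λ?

53

Total count 29 over total exposure 8 days.
After the first batch: Gamma(13 + 29, 13 + 8) = Gamma(42, 21).
Total count: 29 + 30 + 49 + 72 + 99 + 63 + 118 = 460.
Total exposure: 4 + 2.5 + 3.5 + 7 + 5 + 4.5 + 5.5 = 32 days.
After the second batch: Gamma(42 + 460, 21 + 32) = Gamma(502, 53).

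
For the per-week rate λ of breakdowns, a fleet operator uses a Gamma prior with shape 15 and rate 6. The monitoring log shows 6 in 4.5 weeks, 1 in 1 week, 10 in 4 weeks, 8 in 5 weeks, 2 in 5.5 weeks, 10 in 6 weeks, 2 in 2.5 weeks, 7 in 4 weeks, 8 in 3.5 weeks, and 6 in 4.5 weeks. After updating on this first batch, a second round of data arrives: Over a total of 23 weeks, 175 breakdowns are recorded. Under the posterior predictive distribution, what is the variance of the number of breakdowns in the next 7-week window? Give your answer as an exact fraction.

Total count: 6 + 1 + 10 + 8 + 2 + 10 + 2 + 7 + 8 + 6 = 60.
Total exposure: 4.5 + 1 + 4 + 5 + 5.5 + 6 + 2.5 + 4 + 3.5 + 4.5 = 40.5 weeks.
After the first batch: Gamma(15 + 60, 6 + 40.5) = Gamma(75, 93/2).
Total count 175 over total exposure 23 weeks.
After the second batch: Gamma(75 + 175, 93/2 + 23) = Gamma(250, 139/2).
The posterior predictive for a window of length T is Negative Binomial with variance T·α'·(β'+T)/β'² = 7·250·(153/2)/(19321/4) = 535500/19321.

535500/19321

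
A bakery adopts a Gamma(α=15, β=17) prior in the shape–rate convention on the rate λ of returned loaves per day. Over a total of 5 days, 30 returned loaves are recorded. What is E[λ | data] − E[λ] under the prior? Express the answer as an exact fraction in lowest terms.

Total count 30 over total exposure 5 days.
By Gamma–Poisson conjugacy, the posterior is Gamma(α + Σx, β + Σt) = Gamma(15 + 30, 17 + 5) = Gamma(45, 22).
Posterior mean = 45/22 = 45/22; prior mean = 15/17 = 15/17. Difference = 45/22 − 15/17 = 435/374.

435/374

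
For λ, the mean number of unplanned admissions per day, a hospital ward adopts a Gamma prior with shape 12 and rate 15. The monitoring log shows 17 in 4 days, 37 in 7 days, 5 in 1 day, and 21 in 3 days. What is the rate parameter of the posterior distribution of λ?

30

Total count: 17 + 37 + 5 + 21 = 80.
Total exposure: 4 + 7 + 1 + 3 = 15 days.
Gamma(α, β) with Poisson data over total exposure Σt gives posterior Gamma(α+Σx, β+Σt) = Gamma(92, 30).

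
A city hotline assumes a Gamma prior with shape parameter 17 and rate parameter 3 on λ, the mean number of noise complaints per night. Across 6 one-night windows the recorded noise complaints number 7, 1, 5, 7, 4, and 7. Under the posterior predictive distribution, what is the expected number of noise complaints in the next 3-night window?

Total count: 7 + 1 + 5 + 7 + 4 + 7 = 31.
Total exposure: 6 nights.
The Gamma prior is conjugate for the Poisson rate, so λ | data ~ Gamma(17+31, 3+6) = Gamma(48, 9).
Predictive mean over a 3-night window = T·E[λ|data] = 3·48/9 = 16.

16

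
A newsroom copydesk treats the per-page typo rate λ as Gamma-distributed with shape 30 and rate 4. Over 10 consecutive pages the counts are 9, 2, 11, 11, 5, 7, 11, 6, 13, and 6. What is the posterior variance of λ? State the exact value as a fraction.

111/196

Total count: 9 + 2 + 11 + 11 + 5 + 7 + 11 + 6 + 13 + 6 = 81.
Total exposure: 10 pages.
Gamma(α, β) with Poisson data over total exposure Σt gives posterior Gamma(α+Σx, β+Σt) = Gamma(111, 14).
Posterior variance = α'/β'² = 111/196.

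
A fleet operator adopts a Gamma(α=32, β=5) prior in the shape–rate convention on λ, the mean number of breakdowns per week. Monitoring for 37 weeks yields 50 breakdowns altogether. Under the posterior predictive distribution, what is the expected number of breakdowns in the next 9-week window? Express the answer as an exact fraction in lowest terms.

Total count 50 over total exposure 37 weeks.
By Gamma–Poisson conjugacy, the posterior is Gamma(α + Σx, β + Σt) = Gamma(32 + 50, 5 + 37) = Gamma(82, 42).
Predictive mean over a 9-week window = T·E[λ|data] = 9·82/42 = 123/7.

123/7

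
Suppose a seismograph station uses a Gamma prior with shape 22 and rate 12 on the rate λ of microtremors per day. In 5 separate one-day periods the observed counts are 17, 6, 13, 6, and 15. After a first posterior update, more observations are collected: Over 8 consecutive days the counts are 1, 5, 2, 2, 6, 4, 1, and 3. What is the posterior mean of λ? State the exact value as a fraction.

103/25

Total count: 17 + 6 + 13 + 6 + 15 = 57.
Total exposure: 5 days.
After the first batch: Gamma(22 + 57, 12 + 5) = Gamma(79, 17).
Total count: 1 + 5 + 2 + 2 + 6 + 4 + 1 + 3 = 24.
Total exposure: 8 days.
After the second batch: Gamma(79 + 24, 17 + 8) = Gamma(103, 25).
Posterior mean = α'/β' = 103/25.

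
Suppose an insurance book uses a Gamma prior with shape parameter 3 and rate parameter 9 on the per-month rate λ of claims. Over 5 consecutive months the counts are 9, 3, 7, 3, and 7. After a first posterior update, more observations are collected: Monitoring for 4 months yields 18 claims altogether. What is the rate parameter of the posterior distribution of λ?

18

Total count: 9 + 3 + 7 + 3 + 7 = 29.
Total exposure: 5 months.
After the first batch: Gamma(3 + 29, 9 + 5) = Gamma(32, 14).
Total count 18 over total exposure 4 months.
After the second batch: Gamma(32 + 18, 14 + 4) = Gamma(50, 18).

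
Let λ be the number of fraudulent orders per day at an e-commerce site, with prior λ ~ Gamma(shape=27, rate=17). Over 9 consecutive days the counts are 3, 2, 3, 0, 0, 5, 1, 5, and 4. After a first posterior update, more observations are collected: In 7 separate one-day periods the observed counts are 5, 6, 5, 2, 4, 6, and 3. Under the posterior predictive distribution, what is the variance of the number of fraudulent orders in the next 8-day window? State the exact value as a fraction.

2952/121

Total count: 3 + 2 + 3 + 0 + 0 + 5 + 1 + 5 + 4 = 23.
Total exposure: 9 days.
After the first batch: Gamma(27 + 23, 17 + 9) = Gamma(50, 26).
Total count: 5 + 6 + 5 + 2 + 4 + 6 + 3 = 31.
Total exposure: 7 days.
After the second batch: Gamma(50 + 31, 26 + 7) = Gamma(81, 33).
The posterior predictive for a window of length T is Negative Binomial with variance T·α'·(β'+T)/β'² = 8·81·41/1089 = 2952/121.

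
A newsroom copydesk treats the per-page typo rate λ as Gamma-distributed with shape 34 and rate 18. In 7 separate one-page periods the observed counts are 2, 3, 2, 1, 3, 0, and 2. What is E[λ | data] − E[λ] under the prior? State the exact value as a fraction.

Total count: 2 + 3 + 2 + 1 + 3 + 0 + 2 = 13.
Total exposure: 7 pages.
Gamma(α, β) with Poisson data over total exposure Σt gives posterior Gamma(α+Σx, β+Σt) = Gamma(47, 25).
Posterior mean = 47/25 = 47/25; prior mean = 34/18 = 17/9. Difference = 47/25 − 17/9 = -2/225.

-2/225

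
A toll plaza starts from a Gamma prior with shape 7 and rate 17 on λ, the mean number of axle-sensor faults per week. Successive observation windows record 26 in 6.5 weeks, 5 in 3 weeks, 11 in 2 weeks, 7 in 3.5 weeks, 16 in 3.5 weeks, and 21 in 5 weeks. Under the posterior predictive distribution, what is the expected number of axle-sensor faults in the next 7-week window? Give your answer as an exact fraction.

Total count: 26 + 5 + 11 + 7 + 16 + 21 = 86.
Total exposure: 6.5 + 3 + 2 + 3.5 + 3.5 + 5 = 23.5 weeks.
Conjugate update: add total count to the shape and total exposure to the rate, giving Gamma(93, 81/2).
Predictive mean over a 7-week window = T·E[λ|data] = 7·93/(81/2) = 434/27.

434/27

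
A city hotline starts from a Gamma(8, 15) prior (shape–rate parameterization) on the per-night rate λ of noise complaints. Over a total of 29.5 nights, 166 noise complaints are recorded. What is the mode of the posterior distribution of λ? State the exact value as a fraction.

346/89

Total count 166 over total exposure 29.5 nights.
Conjugate update: add total count to the shape and total exposure to the rate, giving Gamma(174, 89/2).
Posterior mode = (α'−1)/β' = 173/(89/2) = 346/89.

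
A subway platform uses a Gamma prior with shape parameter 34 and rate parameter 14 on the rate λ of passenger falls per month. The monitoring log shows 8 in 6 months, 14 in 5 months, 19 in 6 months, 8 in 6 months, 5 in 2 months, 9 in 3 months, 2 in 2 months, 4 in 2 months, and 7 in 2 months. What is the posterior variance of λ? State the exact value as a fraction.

Total count: 8 + 14 + 19 + 8 + 5 + 9 + 2 + 4 + 7 = 76.
Total exposure: 6 + 5 + 6 + 6 + 2 + 3 + 2 + 2 + 2 = 34 months.
Gamma(α, β) with Poisson data over total exposure Σt gives posterior Gamma(α+Σx, β+Σt) = Gamma(110, 48).
Posterior variance = α'/β'² = 110/2304 = 55/1152.

55/1152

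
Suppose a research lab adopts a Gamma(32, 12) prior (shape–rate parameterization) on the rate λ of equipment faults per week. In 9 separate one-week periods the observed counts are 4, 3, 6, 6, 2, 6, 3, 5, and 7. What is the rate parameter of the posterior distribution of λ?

21

Total count: 4 + 3 + 6 + 6 + 2 + 6 + 3 + 5 + 7 = 42.
Total exposure: 9 weeks.
The Gamma prior is conjugate for the Poisson rate, so λ | data ~ Gamma(32+42, 12+9) = Gamma(74, 21).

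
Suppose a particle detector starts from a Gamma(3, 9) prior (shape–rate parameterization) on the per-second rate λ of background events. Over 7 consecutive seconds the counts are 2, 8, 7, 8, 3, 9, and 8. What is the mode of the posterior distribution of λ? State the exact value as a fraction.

Total count: 2 + 8 + 7 + 8 + 3 + 9 + 8 = 45.
Total exposure: 7 seconds.
The Gamma prior is conjugate for the Poisson rate, so λ | data ~ Gamma(3+45, 9+7) = Gamma(48, 16).
Posterior mode = (α'−1)/β' = 47/16.

47/16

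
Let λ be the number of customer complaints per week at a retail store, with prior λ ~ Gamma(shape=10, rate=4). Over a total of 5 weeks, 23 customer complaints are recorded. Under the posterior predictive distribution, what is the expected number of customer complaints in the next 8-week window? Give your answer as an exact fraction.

Total count 23 over total exposure 5 weeks.
Gamma(α, β) with Poisson data over total exposure Σt gives posterior Gamma(α+Σx, β+Σt) = Gamma(33, 9).
Predictive mean over an 8-week window = T·E[λ|data] = 8·33/9 = 88/3.

88/3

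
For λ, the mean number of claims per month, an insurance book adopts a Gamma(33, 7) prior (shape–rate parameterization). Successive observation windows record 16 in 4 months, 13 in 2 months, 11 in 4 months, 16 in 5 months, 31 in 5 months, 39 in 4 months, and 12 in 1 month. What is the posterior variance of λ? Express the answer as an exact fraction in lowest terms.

Total count: 16 + 13 + 11 + 16 + 31 + 39 + 12 = 138.
Total exposure: 4 + 2 + 4 + 5 + 5 + 4 + 1 = 25 months.
The Gamma prior is conjugate for the Poisson rate, so λ | data ~ Gamma(33+138, 7+25) = Gamma(171, 32).
Posterior variance = α'/β'² = 171/1024.

171/1024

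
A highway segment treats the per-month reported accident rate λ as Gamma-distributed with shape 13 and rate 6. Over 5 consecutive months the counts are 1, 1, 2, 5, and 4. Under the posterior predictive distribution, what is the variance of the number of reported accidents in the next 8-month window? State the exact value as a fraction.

3952/121

Total count: 1 + 1 + 2 + 5 + 4 = 13.
Total exposure: 5 months.
By Gamma–Poisson conjugacy, the posterior is Gamma(α + Σx, β + Σt) = Gamma(13 + 13, 6 + 5) = Gamma(26, 11).
The posterior predictive for a window of length T is Negative Binomial with variance T·α'·(β'+T)/β'² = 8·26·19/121 = 3952/121.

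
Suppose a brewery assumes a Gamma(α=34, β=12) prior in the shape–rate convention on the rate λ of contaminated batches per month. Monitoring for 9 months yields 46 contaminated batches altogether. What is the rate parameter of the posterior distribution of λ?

Total count 46 over total exposure 9 months.
The Gamma prior is conjugate for the Poisson rate, so λ | data ~ Gamma(34+46, 12+9) = Gamma(80, 21).

21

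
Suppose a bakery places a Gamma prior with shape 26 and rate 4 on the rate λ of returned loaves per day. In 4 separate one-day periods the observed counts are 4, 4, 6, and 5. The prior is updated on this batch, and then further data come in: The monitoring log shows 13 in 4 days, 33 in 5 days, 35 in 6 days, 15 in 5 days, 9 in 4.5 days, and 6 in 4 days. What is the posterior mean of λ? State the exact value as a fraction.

312/73

Total count: 4 + 4 + 6 + 5 = 19.
Total exposure: 4 days.
After the first batch: Gamma(26 + 19, 4 + 4) = Gamma(45, 8).
Total count: 13 + 33 + 35 + 15 + 9 + 6 = 111.
Total exposure: 4 + 5 + 6 + 5 + 4.5 + 4 = 28.5 days.
After the second batch: Gamma(45 + 111, 8 + 28.5) = Gamma(156, 73/2).
Posterior mean = α'/β' = 156/(73/2) = 312/73.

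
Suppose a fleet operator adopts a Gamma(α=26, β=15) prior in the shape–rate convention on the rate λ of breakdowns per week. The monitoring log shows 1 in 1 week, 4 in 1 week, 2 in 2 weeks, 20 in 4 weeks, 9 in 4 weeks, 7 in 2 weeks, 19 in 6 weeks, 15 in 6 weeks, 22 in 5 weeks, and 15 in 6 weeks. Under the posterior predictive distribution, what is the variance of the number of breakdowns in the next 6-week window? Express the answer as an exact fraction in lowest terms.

Total count: 1 + 4 + 2 + 20 + 9 + 7 + 19 + 15 + 22 + 15 = 114.
Total exposure: 1 + 1 + 2 + 4 + 4 + 2 + 6 + 6 + 5 + 6 = 37 weeks.
Conjugate update: add total count to the shape and total exposure to the rate, giving Gamma(140, 52).
The posterior predictive for a window of length T is Negative Binomial with variance T·α'·(β'+T)/β'² = 6·140·58/2704 = 3045/169.

3045/169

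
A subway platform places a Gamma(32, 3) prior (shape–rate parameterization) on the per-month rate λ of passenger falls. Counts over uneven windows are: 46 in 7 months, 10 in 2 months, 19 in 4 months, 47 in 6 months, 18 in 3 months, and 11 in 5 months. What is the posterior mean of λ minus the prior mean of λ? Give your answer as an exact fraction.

Total count: 46 + 10 + 19 + 47 + 18 + 11 = 151.
Total exposure: 7 + 2 + 4 + 6 + 3 + 5 = 27 months.
The Gamma prior is conjugate for the Poisson rate, so λ | data ~ Gamma(32+151, 3+27) = Gamma(183, 30).
Posterior mean = 183/30 = 61/10; prior mean = 32/3 = 32/3. Difference = 61/10 − 32/3 = -137/30.

-137/30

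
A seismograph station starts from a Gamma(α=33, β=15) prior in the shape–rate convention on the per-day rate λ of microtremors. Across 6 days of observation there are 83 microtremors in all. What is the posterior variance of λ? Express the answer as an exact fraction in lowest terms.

Total count 83 over total exposure 6 days.
The Gamma prior is conjugate for the Poisson rate, so λ | data ~ Gamma(33+83, 15+6) = Gamma(116, 21).
Posterior variance = α'/β'² = 116/441.

116/441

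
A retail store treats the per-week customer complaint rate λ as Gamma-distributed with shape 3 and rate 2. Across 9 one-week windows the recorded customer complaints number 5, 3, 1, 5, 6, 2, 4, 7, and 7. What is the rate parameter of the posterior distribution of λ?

Total count: 5 + 3 + 1 + 5 + 6 + 2 + 4 + 7 + 7 = 40.
Total exposure: 9 weeks.
By Gamma–Poisson conjugacy, the posterior is Gamma(α + Σx, β + Σt) = Gamma(3 + 40, 2 + 9) = Gamma(43, 11).

11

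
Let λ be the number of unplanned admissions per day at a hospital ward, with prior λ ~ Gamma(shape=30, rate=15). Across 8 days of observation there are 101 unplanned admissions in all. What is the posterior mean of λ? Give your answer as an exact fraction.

Total count 101 over total exposure 8 days.
Posterior: α' = 30 + 101 = 131, β' = 15 + 8 = 23.
Posterior mean = α'/β' = 131/23.

131/23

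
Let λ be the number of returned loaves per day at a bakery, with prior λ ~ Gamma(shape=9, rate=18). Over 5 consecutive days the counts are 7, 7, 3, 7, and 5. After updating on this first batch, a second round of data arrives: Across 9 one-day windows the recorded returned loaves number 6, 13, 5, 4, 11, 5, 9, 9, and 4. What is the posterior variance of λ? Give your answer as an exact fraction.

Total count: 7 + 7 + 3 + 7 + 5 = 29.
Total exposure: 5 days.
After the first batch: Gamma(9 + 29, 18 + 5) = Gamma(38, 23).
Total count: 6 + 13 + 5 + 4 + 11 + 5 + 9 + 9 + 4 = 66.
Total exposure: 9 days.
After the second batch: Gamma(38 + 66, 23 + 9) = Gamma(104, 32).
Posterior variance = α'/β'² = 104/1024 = 13/128.

13/128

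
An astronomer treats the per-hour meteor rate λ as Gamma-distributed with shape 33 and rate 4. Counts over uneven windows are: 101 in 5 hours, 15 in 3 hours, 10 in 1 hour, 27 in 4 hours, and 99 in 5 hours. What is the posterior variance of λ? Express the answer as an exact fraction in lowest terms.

Total count: 101 + 15 + 10 + 27 + 99 = 252.
Total exposure: 5 + 3 + 1 + 4 + 5 = 18 hours.
Conjugate update: add total count to the shape and total exposure to the rate, giving Gamma(285, 22).
Posterior variance = α'/β'² = 285/484.

285/484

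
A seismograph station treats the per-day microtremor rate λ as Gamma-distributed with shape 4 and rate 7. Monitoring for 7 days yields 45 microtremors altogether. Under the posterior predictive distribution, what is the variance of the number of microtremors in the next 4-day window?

Total count 45 over total exposure 7 days.
Posterior: α' = 4 + 45 = 49, β' = 7 + 7 = 14.
The posterior predictive for a window of length T is Negative Binomial with variance T·α'·(β'+T)/β'² = 4·49·18/196 = 18.

18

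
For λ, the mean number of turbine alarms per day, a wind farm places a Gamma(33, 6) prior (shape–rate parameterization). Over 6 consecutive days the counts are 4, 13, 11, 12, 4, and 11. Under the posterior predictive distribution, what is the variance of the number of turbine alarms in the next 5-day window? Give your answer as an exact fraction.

935/18

Total count: 4 + 13 + 11 + 12 + 4 + 11 = 55.
Total exposure: 6 days.
Conjugate update: add total count to the shape and total exposure to the rate, giving Gamma(88, 12).
The posterior predictive for a window of length T is Negative Binomial with variance T·α'·(β'+T)/β'² = 5·88·17/144 = 935/18.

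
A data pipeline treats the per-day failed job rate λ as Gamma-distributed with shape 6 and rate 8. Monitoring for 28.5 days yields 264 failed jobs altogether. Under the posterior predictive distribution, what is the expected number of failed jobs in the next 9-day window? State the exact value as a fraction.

4860/73

Total count 264 over total exposure 28.5 days.
Posterior: α' = 6 + 264 = 270, β' = 8 + 28.5 = 73/2.
Predictive mean over a 9-day window = T·E[λ|data] = 9·270/(73/2) = 4860/73.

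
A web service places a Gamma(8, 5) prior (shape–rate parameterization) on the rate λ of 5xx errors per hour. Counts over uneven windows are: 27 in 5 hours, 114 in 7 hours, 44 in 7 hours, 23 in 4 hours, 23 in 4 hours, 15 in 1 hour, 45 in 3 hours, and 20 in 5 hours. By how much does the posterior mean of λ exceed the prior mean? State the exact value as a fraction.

Total count: 27 + 114 + 44 + 23 + 23 + 15 + 45 + 20 = 311.
Total exposure: 5 + 7 + 7 + 4 + 4 + 1 + 3 + 5 = 36 hours.
Gamma(α, β) with Poisson data over total exposure Σt gives posterior Gamma(α+Σx, β+Σt) = Gamma(319, 41).
Posterior mean = 319/41 = 319/41; prior mean = 8/5 = 8/5. Difference = 319/41 − 8/5 = 1267/205.

1267/205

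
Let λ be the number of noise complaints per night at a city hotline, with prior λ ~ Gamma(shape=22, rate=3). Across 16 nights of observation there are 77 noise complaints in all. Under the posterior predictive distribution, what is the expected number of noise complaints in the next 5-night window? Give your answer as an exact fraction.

Total count 77 over total exposure 16 nights.
Gamma(α, β) with Poisson data over total exposure Σt gives posterior Gamma(α+Σx, β+Σt) = Gamma(99, 19).
Predictive mean over a 5-night window = T·E[λ|data] = 5·99/19 = 495/19.

495/19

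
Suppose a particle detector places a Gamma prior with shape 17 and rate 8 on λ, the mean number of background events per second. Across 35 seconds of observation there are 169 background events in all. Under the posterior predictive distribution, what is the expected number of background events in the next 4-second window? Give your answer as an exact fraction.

744/43

Total count 169 over total exposure 35 seconds.
By Gamma–Poisson conjugacy, the posterior is Gamma(α + Σx, β + Σt) = Gamma(17 + 169, 8 + 35) = Gamma(186, 43).
Predictive mean over a 4-second window = T·E[λ|data] = 4·186/43 = 744/43.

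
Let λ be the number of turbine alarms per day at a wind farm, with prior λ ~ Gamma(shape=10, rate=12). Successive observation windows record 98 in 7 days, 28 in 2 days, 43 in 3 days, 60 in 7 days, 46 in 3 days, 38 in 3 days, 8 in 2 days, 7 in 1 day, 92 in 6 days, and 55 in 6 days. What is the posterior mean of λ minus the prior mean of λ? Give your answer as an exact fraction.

Total count: 98 + 28 + 43 + 60 + 46 + 38 + 8 + 7 + 92 + 55 = 475.
Total exposure: 7 + 2 + 3 + 7 + 3 + 3 + 2 + 1 + 6 + 6 = 40 days.
By Gamma–Poisson conjugacy, the posterior is Gamma(α + Σx, β + Σt) = Gamma(10 + 475, 12 + 40) = Gamma(485, 52).
Posterior mean = 485/52 = 485/52; prior mean = 10/12 = 5/6. Difference = 485/52 − 5/6 = 1325/156.

1325/156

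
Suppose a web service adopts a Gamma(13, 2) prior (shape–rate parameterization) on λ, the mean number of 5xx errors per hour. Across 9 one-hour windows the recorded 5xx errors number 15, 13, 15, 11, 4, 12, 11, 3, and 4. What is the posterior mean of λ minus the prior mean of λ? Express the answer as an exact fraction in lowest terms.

Total count: 15 + 13 + 15 + 11 + 4 + 12 + 11 + 3 + 4 = 88.
Total exposure: 9 hours.
Conjugate update: add total count to the shape and total exposure to the rate, giving Gamma(101, 11).
Posterior mean = 101/11 = 101/11; prior mean = 13/2 = 13/2. Difference = 101/11 − 13/2 = 59/22.

59/22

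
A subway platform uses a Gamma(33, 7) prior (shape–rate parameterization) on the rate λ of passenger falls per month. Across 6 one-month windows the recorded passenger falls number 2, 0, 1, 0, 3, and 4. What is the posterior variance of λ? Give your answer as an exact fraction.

Total count: 2 + 0 + 1 + 0 + 3 + 4 = 10.
Total exposure: 6 months.
By Gamma–Poisson conjugacy, the posterior is Gamma(α + Σx, β + Σt) = Gamma(33 + 10, 7 + 6) = Gamma(43, 13).
Posterior variance = α'/β'² = 43/169.

43/169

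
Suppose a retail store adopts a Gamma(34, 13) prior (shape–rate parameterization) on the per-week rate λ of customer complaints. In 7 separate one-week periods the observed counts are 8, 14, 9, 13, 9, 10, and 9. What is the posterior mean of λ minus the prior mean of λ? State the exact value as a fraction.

349/130

Total count: 8 + 14 + 9 + 13 + 9 + 10 + 9 = 72.
Total exposure: 7 weeks.
Conjugate update: add total count to the shape and total exposure to the rate, giving Gamma(106, 20).
Posterior mean = 106/20 = 53/10; prior mean = 34/13 = 34/13. Difference = 53/10 − 34/13 = 349/130.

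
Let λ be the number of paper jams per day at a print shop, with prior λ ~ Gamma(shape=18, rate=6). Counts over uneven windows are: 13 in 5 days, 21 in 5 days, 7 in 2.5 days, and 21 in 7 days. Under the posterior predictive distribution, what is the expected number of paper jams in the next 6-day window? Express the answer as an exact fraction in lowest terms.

320/17

Total count: 13 + 21 + 7 + 21 = 62.
Total exposure: 5 + 5 + 2.5 + 7 = 19.5 days.
The Gamma prior is conjugate for the Poisson rate, so λ | data ~ Gamma(18+62, 6+19.5) = Gamma(80, 51/2).
Predictive mean over a 6-day window = T·E[λ|data] = 6·80/(51/2) = 320/17.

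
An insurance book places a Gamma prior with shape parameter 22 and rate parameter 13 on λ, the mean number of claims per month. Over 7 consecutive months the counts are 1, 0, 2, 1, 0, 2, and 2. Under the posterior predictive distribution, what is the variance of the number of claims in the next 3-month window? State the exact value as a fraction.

207/40

Total count: 1 + 0 + 2 + 1 + 0 + 2 + 2 = 8.
Total exposure: 7 months.
The Gamma prior is conjugate for the Poisson rate, so λ | data ~ Gamma(22+8, 13+7) = Gamma(30, 20).
The posterior predictive for a window of length T is Negative Binomial with variance T·α'·(β'+T)/β'² = 3·30·23/400 = 207/40.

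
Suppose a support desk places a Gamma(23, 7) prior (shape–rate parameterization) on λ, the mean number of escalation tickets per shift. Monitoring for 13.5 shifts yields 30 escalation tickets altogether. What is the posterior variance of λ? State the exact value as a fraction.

212/1681

Total count 30 over total exposure 13.5 shifts.
Gamma(α, β) with Poisson data over total exposure Σt gives posterior Gamma(α+Σx, β+Σt) = Gamma(53, 41/2).
Posterior variance = α'/β'² = 53/(1681/4) = 212/1681.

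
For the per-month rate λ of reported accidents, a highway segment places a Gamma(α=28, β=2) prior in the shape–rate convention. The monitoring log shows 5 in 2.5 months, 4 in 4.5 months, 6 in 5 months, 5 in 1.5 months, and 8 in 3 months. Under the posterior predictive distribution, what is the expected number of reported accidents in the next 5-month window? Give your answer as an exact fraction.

Total count: 5 + 4 + 6 + 5 + 8 = 28.
Total exposure: 2.5 + 4.5 + 5 + 1.5 + 3 = 16.5 months.
Gamma(α, β) with Poisson data over total exposure Σt gives posterior Gamma(α+Σx, β+Σt) = Gamma(56, 37/2).
Predictive mean over a 5-month window = T·E[λ|data] = 5·56/(37/2) = 560/37.

560/37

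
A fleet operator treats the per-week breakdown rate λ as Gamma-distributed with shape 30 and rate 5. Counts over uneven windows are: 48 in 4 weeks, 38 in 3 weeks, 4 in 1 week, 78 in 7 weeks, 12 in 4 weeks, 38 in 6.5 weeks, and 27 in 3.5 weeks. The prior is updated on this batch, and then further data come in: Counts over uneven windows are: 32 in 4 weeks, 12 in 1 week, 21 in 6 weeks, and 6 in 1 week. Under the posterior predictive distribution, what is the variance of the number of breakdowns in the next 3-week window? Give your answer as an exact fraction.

Total count: 48 + 38 + 4 + 78 + 12 + 38 + 27 = 245.
Total exposure: 4 + 3 + 1 + 7 + 4 + 6.5 + 3.5 = 29 weeks.
After the first batch: Gamma(30 + 245, 5 + 29) = Gamma(275, 34).
Total count: 32 + 12 + 21 + 6 = 71.
Total exposure: 4 + 1 + 6 + 1 = 12 weeks.
After the second batch: Gamma(275 + 71, 34 + 12) = Gamma(346, 46).
The posterior predictive for a window of length T is Negative Binomial with variance T·α'·(β'+T)/β'² = 3·346·49/2116 = 25431/1058.

25431/1058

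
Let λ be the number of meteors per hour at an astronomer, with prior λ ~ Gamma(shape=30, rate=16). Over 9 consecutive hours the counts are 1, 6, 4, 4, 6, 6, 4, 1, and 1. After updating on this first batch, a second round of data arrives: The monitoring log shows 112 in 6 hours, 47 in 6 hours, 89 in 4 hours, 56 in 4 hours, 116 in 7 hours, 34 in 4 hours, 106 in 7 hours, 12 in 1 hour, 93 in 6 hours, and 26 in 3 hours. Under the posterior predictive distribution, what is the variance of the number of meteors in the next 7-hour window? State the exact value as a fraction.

Total count: 1 + 6 + 4 + 4 + 6 + 6 + 4 + 1 + 1 = 33.
Total exposure: 9 hours.
After the first batch: Gamma(30 + 33, 16 + 9) = Gamma(63, 25).
Total count: 112 + 47 + 89 + 56 + 116 + 34 + 106 + 12 + 93 + 26 = 691.
Total exposure: 6 + 6 + 4 + 4 + 7 + 4 + 7 + 1 + 6 + 3 = 48 hours.
After the second batch: Gamma(63 + 691, 25 + 48) = Gamma(754, 73).
The posterior predictive for a window of length T is Negative Binomial with variance T·α'·(β'+T)/β'² = 7·754·80/5329 = 422240/5329.

422240/5329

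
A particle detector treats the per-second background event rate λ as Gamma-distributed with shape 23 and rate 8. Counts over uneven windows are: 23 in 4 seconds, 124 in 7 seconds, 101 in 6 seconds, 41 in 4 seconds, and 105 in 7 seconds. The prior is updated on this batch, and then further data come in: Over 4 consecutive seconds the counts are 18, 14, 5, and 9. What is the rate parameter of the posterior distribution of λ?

40

Total count: 23 + 124 + 101 + 41 + 105 = 394.
Total exposure: 4 + 7 + 6 + 4 + 7 = 28 seconds.
After the first batch: Gamma(23 + 394, 8 + 28) = Gamma(417, 36).
Total count: 18 + 14 + 5 + 9 = 46.
Total exposure: 4 seconds.
After the second batch: Gamma(417 + 46, 36 + 4) = Gamma(463, 40).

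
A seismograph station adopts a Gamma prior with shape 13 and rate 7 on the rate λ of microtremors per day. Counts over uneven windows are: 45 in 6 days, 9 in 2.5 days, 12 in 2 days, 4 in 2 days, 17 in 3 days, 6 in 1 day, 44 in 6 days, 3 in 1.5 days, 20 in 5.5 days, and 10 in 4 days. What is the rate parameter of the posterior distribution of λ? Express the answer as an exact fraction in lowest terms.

81/2

Total count: 45 + 9 + 12 + 4 + 17 + 6 + 44 + 3 + 20 + 10 = 170.
Total exposure: 6 + 2.5 + 2 + 2 + 3 + 1 + 6 + 1.5 + 5.5 + 4 = 33.5 days.
The Gamma prior is conjugate for the Poisson rate, so λ | data ~ Gamma(13+170, 7+33.5) = Gamma(183, 81/2).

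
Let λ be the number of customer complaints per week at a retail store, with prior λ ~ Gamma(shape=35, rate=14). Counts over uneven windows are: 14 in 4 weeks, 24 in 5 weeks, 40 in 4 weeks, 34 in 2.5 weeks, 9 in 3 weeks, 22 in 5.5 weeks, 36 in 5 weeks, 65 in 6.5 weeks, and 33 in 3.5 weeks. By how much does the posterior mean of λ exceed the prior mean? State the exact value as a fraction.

Total count: 14 + 24 + 40 + 34 + 9 + 22 + 36 + 65 + 33 = 277.
Total exposure: 4 + 5 + 4 + 2.5 + 3 + 5.5 + 5 + 6.5 + 3.5 = 39 weeks.
The Gamma prior is conjugate for the Poisson rate, so λ | data ~ Gamma(35+277, 14+39) = Gamma(312, 53).
Posterior mean = 312/53 = 312/53; prior mean = 35/14 = 5/2. Difference = 312/53 − 5/2 = 359/106.

359/106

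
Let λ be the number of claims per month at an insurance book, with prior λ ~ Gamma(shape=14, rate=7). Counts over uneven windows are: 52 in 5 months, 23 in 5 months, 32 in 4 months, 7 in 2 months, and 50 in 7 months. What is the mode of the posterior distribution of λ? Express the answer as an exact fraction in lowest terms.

59/10

Total count: 52 + 23 + 32 + 7 + 50 = 164.
Total exposure: 5 + 5 + 4 + 2 + 7 = 23 months.
The Gamma prior is conjugate for the Poisson rate, so λ | data ~ Gamma(14+164, 7+23) = Gamma(178, 30).
Posterior mode = (α'−1)/β' = 177/30 = 59/10.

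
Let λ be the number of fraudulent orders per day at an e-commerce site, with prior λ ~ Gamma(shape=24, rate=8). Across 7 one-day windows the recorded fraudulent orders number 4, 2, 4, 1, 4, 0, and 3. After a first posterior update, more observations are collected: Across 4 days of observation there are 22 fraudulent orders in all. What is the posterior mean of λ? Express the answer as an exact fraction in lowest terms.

64/19

Total count: 4 + 2 + 4 + 1 + 4 + 0 + 3 = 18.
Total exposure: 7 days.
After the first batch: Gamma(24 + 18, 8 + 7) = Gamma(42, 15).
Total count 22 over total exposure 4 days.
After the second batch: Gamma(42 + 22, 15 + 4) = Gamma(64, 19).
Posterior mean = α'/β' = 64/19.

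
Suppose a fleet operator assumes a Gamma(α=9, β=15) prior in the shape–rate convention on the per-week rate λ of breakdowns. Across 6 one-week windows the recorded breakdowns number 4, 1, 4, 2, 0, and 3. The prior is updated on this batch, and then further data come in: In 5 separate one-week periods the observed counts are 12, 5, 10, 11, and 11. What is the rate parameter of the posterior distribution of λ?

Total count: 4 + 1 + 4 + 2 + 0 + 3 = 14.
Total exposure: 6 weeks.
After the first batch: Gamma(9 + 14, 15 + 6) = Gamma(23, 21).
Total count: 12 + 5 + 10 + 11 + 11 = 49.
Total exposure: 5 weeks.
After the second batch: Gamma(23 + 49, 21 + 5) = Gamma(72, 26).

26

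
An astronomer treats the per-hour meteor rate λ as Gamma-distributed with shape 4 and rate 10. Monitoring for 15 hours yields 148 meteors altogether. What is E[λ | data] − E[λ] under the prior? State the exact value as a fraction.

142/25

Total count 148 over total exposure 15 hours.
By Gamma–Poisson conjugacy, the posterior is Gamma(α + Σx, β + Σt) = Gamma(4 + 148, 10 + 15) = Gamma(152, 25).
Posterior mean = 152/25 = 152/25; prior mean = 4/10 = 2/5. Difference = 152/25 − 2/5 = 142/25.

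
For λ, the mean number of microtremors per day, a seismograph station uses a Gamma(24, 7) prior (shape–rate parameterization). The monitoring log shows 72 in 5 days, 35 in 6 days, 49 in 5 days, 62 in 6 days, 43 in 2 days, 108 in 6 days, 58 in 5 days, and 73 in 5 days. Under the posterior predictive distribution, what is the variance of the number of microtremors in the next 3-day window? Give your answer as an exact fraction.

Total count: 72 + 35 + 49 + 62 + 43 + 108 + 58 + 73 = 500.
Total exposure: 5 + 6 + 5 + 6 + 2 + 6 + 5 + 5 = 40 days.
Conjugate update: add total count to the shape and total exposure to the rate, giving Gamma(524, 47).
The posterior predictive for a window of length T is Negative Binomial with variance T·α'·(β'+T)/β'² = 3·524·50/2209 = 78600/2209.

78600/2209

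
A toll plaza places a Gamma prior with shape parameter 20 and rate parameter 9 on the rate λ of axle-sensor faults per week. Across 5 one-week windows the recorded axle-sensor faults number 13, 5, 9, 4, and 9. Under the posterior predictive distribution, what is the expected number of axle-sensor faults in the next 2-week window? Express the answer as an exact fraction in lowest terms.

60/7

Total count: 13 + 5 + 9 + 4 + 9 = 40.
Total exposure: 5 weeks.
The Gamma prior is conjugate for the Poisson rate, so λ | data ~ Gamma(20+40, 9+5) = Gamma(60, 14).
Predictive mean over a 2-week window = T·E[λ|data] = 2·60/14 = 60/7.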